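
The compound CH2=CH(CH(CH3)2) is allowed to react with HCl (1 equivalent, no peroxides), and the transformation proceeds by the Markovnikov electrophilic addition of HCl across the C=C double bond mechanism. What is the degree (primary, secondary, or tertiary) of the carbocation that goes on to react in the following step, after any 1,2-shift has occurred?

Step 1: The π electrons of the C=C bond attack a proton of HCl; Markovnikov addition places the new C–H on the less-substituted alkene carbon, so the positive charge ends up on the more-substituted carbon — a secondary carbocation. The H–Cl bond breaks heterolytically, releasing Cl⁻.
Step 2: Carbocation rearrangement: a 1,2-hydride shift from the adjacent isopropyl carbon converts the initially-formed secondary cation into the more stable tertiary cation.
The cation rearranges from secondary to tertiary via a 1,2-hydride shift from the adjacent isopropyl carbon; the tertiary cation is what reacts next.

tertiary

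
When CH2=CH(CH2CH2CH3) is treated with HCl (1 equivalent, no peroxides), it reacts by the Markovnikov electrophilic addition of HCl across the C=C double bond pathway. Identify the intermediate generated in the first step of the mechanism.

Step 1: The π electrons of the C=C bond attack a proton of HCl; Markovnikov addition places the new C–H on the less-substituted alkene carbon, so the positive charge ends up on the more-substituted carbon — a secondary carbocation. The H–Cl bond breaks heterolytically, releasing Cl⁻.
After step 1 the species present is a secondary carbocation.

secondary carbocation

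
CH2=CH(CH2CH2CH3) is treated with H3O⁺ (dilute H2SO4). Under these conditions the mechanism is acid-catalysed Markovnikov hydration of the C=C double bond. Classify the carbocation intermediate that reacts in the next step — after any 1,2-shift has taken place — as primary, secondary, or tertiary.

secondary

Step 1: The π electrons of the C=C bond attack a proton of H3O⁺; Markovnikov addition places the new C–H on the less-substituted alkene carbon, so the positive charge ends up on the more-substituted carbon — a secondary carbocation. H2O is released.
No single 1,2-shift to an adjacent carbon would give a more-substituted cation, so no rearrangement occurs.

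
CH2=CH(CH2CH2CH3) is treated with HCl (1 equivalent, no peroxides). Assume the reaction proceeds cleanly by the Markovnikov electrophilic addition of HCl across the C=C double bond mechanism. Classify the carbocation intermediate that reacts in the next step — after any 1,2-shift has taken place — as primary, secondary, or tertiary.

secondary

Step 1: Electrophilic addition begins with the π(C=C) electrons forming a bond to the proton of HCl. Following Markovnikov's rule, the resulting cation is secondary. The H–Cl bond breaks heterolytically, releasing Cl⁻.
No single 1,2-shift to an adjacent carbon would give a more-substituted cation, so no rearrangement occurs.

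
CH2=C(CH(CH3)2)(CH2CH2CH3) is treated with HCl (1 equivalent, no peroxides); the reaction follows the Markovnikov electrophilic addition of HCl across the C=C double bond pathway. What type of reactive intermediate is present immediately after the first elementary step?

Step 1: Electrophilic addition begins with the π(C=C) electrons forming a bond to the proton of HCl. Following Markovnikov's rule, the resulting cation is tertiary. The H–Cl bond breaks heterolytically, releasing Cl⁻.
After step 1 the species present is a tertiary carbocation.

tertiary carbocation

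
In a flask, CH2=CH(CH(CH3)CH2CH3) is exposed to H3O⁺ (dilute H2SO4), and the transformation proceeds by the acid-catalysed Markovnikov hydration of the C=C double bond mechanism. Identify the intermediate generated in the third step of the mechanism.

oxonium ion

Step 1: The π electrons of the C=C bond attack a proton of H3O⁺; Markovnikov addition places the new C–H on the less-substituted alkene carbon, so the positive charge ends up on the more-substituted carbon — a secondary carbocation. H2O is released.
Step 2: A hydride (H with its bonding pair) migrates from the adjacent sec-butyl carbon to the cationic centre — a 1,2-hydride shift — upgrading the secondary cation to a tertiary one.
Step 3: Water acts as the nucleophile: an oxygen lone pair bonds to the cationic carbon, giving an oxonium-ion intermediate.
After step 3 the species present is an oxonium ion.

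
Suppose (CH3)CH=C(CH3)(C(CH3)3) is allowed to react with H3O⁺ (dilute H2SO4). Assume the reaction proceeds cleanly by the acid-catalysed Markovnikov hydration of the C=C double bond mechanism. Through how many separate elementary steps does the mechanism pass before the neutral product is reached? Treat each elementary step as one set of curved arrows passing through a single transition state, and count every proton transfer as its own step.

3

Step 1: Protonation of the alkene by H3O⁺: the π bond acts as the nucleophile and picks up H⁺, giving the more stable (Markovnikov) tertiary carbocation. H2O is released.
(No 1,2-shift: no single shift to an adjacent carbon would give a more stable cation.)
Step 2: Water acts as the nucleophile: an oxygen lone pair bonds to the cationic carbon, giving an oxonium-ion intermediate.
Step 3: H2O removes a proton from the oxonium oxygen, regenerating H3O⁺ and giving the neutral alcohol.
Total: 3 elementary steps.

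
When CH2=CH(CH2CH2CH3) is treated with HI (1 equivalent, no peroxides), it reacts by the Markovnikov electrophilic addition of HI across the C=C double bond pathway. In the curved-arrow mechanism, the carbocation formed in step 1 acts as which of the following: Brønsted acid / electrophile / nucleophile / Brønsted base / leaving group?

Step 2: I⁻ captures the cation: a lone pair on I⁻ fills the empty p orbital, producing the alkyl halide product.
The carbocation formed in step 1 accepts an electron pair into an empty or π* orbital — it is the electrophile.

electrophile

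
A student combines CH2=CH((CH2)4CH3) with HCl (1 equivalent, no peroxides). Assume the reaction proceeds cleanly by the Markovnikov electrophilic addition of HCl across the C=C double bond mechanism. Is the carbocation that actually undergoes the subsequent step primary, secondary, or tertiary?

Step 1: Protonation of the alkene by HCl: the π bond acts as the nucleophile and picks up H⁺, giving the more stable (Markovnikov) secondary carbocation. The H–Cl bond breaks heterolytically, releasing Cl⁻.
No single 1,2-shift to an adjacent carbon would give a more-substituted cation, so no rearrangement occurs.

secondary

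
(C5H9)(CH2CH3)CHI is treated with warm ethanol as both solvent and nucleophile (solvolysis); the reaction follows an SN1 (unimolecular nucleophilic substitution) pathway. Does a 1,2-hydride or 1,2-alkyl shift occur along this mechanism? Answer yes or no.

yes

The first-formed carbocation is secondary.
The adjacent cyclopentyl carbon already bears 2 other carbon substituents and has a hydrogen to migrate; after a 1,2-hydride shift from that carbon the positive charge sits on a tertiary centre.
Tertiary is more stable than secondary, so the shift occurs.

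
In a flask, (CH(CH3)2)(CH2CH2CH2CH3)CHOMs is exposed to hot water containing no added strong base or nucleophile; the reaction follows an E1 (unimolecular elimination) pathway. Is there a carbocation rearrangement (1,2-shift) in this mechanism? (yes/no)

yes

The first-formed carbocation is secondary.
The adjacent isopropyl carbon already bears 2 other carbon substituents and has a hydrogen to migrate; after a 1,2-hydride shift from that carbon the positive charge sits on a tertiary centre.
Tertiary is more stable than secondary, so the shift occurs.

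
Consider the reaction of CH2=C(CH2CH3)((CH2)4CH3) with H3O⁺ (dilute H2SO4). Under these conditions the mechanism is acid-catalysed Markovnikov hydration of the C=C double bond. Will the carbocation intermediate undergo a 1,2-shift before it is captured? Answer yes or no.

The first-formed carbocation is tertiary.
No single 1,2-shift to an adjacent carbon would produce a more-substituted cation than the one already present, so no rearrangement occurs.

no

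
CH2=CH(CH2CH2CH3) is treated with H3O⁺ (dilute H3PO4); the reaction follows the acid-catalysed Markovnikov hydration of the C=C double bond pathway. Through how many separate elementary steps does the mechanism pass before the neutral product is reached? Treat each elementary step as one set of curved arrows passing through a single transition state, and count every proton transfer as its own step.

Step 1: Protonation of the alkene by H3O⁺: the π bond acts as the nucleophile and picks up H⁺, giving the more stable (Markovnikov) secondary carbocation. H2O is released.
(No 1,2-shift: no single shift to an adjacent carbon would give a more stable cation.)
Step 2: Water acts as the nucleophile: an oxygen lone pair bonds to the cationic carbon, giving an oxonium-ion intermediate.
Step 3: H2O removes a proton from the oxonium oxygen, regenerating H3O⁺ and giving the neutral alcohol.
Total: 3 elementary steps.

3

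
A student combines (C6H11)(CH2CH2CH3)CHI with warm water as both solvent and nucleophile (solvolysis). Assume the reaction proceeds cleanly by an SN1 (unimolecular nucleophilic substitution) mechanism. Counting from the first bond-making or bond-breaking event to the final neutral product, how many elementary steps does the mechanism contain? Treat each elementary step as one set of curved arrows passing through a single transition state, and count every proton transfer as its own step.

Step 1: Unassisted departure of I⁻ (taking the C–I bonding pair) generates a secondary carbocation.
Step 2: A 1,2-hydride shift from the adjacent cyclohexyl carbon moves the positive charge from the secondary centre to an adjacent carbon, generating a more stable tertiary carbocation.
Step 3: A lone pair on the oxygen of H2O attacks the carbocation, forming a new C–O σ-bond and an oxonium ion.
Step 4: A second solvent molecule removes the proton on oxygen, giving the neutral alcohol product.
Total: 4 elementary steps.

4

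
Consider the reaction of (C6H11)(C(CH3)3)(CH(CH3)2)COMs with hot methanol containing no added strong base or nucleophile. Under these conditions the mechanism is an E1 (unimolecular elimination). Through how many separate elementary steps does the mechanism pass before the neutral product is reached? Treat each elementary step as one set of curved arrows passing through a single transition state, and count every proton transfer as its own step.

Step 1: Unassisted departure of MsO⁻ (taking the C–O bonding pair) generates a tertiary carbocation.
(No 1,2-shift: no single shift to an adjacent carbon would give a more stable cation.)
Step 2: Loss of a β-proton to a methanol molecule of the solvent: the C–H bonding pair collapses toward the cationic carbon to form the C=C π bond, yielding the alkene.
Total: 2 elementary steps.

2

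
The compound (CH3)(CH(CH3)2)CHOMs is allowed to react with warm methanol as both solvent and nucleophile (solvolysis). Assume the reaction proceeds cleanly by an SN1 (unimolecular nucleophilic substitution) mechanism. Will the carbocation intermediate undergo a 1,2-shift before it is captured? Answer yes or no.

yes

The first-formed carbocation is secondary.
The adjacent isopropyl carbon already bears 2 other carbon substituents and has a hydrogen to migrate; after a 1,2-hydride shift from that carbon the positive charge sits on a tertiary centre.
Tertiary is more stable than secondary, so the shift occurs.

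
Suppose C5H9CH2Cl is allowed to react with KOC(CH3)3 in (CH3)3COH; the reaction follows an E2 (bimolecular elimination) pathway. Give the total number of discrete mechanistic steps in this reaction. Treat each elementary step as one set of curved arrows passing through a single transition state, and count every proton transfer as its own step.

1

Step 1: In one step, (CH3)3CO⁻ pulls off a β-proton, the C–Cl bond cleaves, and a C=C double bond forms between the α- and β-carbons (E2, anti elimination).
Total: 1 elementary step.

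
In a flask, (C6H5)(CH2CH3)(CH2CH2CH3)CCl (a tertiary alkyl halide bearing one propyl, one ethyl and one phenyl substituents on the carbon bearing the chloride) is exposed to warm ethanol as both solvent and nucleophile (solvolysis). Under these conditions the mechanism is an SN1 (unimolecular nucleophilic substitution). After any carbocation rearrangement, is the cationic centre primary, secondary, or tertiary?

tertiary

Step 1: The C–Cl bond breaks with both electrons going to the chloride; Cl⁻ leaves and a tertiary carbocation remains.
No single 1,2-shift to an adjacent carbon would give a more-substituted cation, so no rearrangement occurs.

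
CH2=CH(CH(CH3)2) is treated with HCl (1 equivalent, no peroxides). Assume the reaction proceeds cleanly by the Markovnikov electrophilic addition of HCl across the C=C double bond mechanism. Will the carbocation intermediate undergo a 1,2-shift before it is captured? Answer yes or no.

The first-formed carbocation is secondary.
The adjacent isopropyl carbon already bears 2 other carbon substituents and has a hydrogen to migrate; after a 1,2-hydride shift from that carbon the positive charge sits on a tertiary centre.
Tertiary is more stable than secondary, so the shift occurs.

yes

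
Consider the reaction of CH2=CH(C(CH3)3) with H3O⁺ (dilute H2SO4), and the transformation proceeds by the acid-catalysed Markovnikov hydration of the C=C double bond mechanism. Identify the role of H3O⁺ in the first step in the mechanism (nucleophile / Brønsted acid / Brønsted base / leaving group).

Brønsted acid

Step 1: The π electrons of the C=C bond attack a proton of H3O⁺; Markovnikov addition places the new C–H on the less-substituted alkene carbon, so the positive charge ends up on the more-substituted carbon — a secondary carbocation. H2O is released.
H3O⁺ in the first step donates a proton in a proton-transfer step — a Brønsted acid.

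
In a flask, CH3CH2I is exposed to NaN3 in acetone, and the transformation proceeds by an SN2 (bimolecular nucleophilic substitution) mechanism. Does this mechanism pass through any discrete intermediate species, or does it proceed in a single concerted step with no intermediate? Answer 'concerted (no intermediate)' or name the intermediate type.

N3⁻ attacks the back face of the α-carbon while I⁻ departs with the C–I bonding pair — a single concerted displacement through a pentacoordinate transition state.
All bond changes occur in one transition state; no discrete intermediate is formed.

concerted (no intermediate)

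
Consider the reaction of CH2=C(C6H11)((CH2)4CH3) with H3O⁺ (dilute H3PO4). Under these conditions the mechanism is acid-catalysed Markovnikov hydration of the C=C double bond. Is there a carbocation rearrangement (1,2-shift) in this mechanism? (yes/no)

no

The first-formed carbocation is tertiary.
No single 1,2-shift to an adjacent carbon would produce a more-substituted cation than the one already present, so no rearrangement occurs.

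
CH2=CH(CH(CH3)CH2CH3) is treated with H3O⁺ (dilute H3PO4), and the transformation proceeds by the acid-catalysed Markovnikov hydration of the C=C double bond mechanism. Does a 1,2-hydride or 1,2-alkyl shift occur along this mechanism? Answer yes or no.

The first-formed carbocation is secondary.
The adjacent sec-butyl carbon already bears 2 other carbon substituents and has a hydrogen to migrate; after a 1,2-hydride shift from that carbon the positive charge sits on a tertiary centre.
Tertiary is more stable than secondary, so the shift occurs.

yes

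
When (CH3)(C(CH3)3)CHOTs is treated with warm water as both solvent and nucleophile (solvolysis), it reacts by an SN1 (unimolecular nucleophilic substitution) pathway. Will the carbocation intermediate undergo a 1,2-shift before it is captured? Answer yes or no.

yes

The first-formed carbocation is secondary.
The adjacent tert-butyl carbon has no hydrogen but bears methyl groups; migration of one methyl with its bonding pair (a 1,2-methyl shift) places the charge on a tertiary centre.
Tertiary is more stable than secondary, so the shift occurs.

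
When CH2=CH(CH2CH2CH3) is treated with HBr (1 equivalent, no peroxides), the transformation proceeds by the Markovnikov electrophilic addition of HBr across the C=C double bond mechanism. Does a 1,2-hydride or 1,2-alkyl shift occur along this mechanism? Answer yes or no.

The first-formed carbocation is secondary.
No single 1,2-shift to an adjacent carbon would produce a more-substituted cation than the one already present, so no rearrangement occurs.

no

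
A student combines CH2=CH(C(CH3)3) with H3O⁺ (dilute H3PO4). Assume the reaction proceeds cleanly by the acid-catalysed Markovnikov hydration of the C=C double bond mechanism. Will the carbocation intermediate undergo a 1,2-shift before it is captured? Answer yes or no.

yes

The first-formed carbocation is secondary.
The adjacent tert-butyl carbon has no hydrogen but bears methyl groups; migration of one methyl with its bonding pair (a 1,2-methyl shift) places the charge on a tertiary centre.
Tertiary is more stable than secondary, so the shift occurs.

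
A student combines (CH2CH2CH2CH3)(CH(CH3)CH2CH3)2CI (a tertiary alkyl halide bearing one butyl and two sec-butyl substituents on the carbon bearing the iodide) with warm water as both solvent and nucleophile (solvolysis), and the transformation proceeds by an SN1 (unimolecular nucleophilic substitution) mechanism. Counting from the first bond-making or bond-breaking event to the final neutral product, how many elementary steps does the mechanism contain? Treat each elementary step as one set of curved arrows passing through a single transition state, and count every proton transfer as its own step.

3

Step 1: Unassisted departure of I⁻ (taking the C–I bonding pair) generates a tertiary carbocation.
(No 1,2-shift: no single shift to an adjacent carbon would give a more stable cation.)
Step 2: H2O donates an oxygen lone pair into the empty p orbital of the cation, giving a protonated alcohol (an oxonium ion).
Step 3: Proton transfer from the O–H of the oxonium ion to a solvent molecule delivers the neutral alcohol.
Total: 3 elementary steps.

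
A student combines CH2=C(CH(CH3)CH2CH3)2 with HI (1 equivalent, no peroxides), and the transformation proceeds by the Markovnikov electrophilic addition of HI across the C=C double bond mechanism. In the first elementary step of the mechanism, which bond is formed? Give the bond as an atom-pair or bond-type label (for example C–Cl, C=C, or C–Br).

Step 1: Protonation of the alkene by HI: the π bond acts as the nucleophile and picks up H⁺, giving the more stable (Markovnikov) tertiary carbocation. The H–I bond breaks heterolytically, releasing I⁻.
The bond formed in this step is the C–H bond.

C–H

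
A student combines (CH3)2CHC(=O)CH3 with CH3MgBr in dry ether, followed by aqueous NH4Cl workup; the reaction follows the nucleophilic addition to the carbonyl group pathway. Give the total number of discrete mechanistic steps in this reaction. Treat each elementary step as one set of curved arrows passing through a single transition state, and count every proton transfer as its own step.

Step 1: the carbanion-like carbon of CH3MgBr attacks the sp² carbonyl carbon; the C=O π bond breaks and the electrons end up as a lone pair on the alkoxide oxygen of the tetrahedral intermediate.
Step 2: On aqueous NH4Cl workup the alkoxide oxygen is protonated, giving an alcohol.
Total: 2 elementary steps.

2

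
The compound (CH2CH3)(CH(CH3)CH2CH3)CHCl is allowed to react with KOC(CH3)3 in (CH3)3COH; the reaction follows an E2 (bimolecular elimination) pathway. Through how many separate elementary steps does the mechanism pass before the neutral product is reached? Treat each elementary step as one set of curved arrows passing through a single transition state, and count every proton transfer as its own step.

1

Step 1: Concerted anti-periplanar elimination: (CH3)3CO⁻ abstracts a β-H while Cl⁻ leaves, and the C–H electrons become the new C=C π bond — all in a single transition state.
Total: 1 elementary step.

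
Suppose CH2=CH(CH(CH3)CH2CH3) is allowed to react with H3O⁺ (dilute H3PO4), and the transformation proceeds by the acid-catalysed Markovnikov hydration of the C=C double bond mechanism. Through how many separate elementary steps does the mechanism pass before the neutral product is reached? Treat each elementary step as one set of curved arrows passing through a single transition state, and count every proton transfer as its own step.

4

Step 1: Protonation of the alkene by H3O⁺: the π bond acts as the nucleophile and picks up H⁺, giving the more stable (Markovnikov) secondary carbocation. H2O is released.
Step 2: A 1,2-hydride shift from the adjacent sec-butyl carbon moves the positive charge from the secondary centre to an adjacent carbon, generating a more stable tertiary carbocation.
Step 3: Nucleophilic capture of the cation by H2O produces the protonated alcohol (an oxonium ion).
Step 4: H2O removes a proton from the oxonium oxygen, regenerating H3O⁺ and giving the neutral alcohol.
Total: 4 elementary steps.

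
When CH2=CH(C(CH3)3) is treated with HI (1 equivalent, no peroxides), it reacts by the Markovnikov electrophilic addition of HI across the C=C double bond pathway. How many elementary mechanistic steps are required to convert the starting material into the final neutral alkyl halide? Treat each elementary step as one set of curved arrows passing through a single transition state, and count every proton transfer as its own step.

Step 1: Electrophilic addition begins with the π(C=C) electrons forming a bond to the proton of HI. Following Markovnikov's rule, the resulting cation is secondary. The H–I bond breaks heterolytically, releasing I⁻.
Step 2: A 1,2-methyl shift from the adjacent tert-butyl carbon moves the positive charge from the secondary centre to an adjacent carbon, generating a more stable tertiary carbocation.
Step 3: Nucleophilic attack by I⁻ on the carbocation completes the addition, giving R–I.
Total: 3 elementary steps.

3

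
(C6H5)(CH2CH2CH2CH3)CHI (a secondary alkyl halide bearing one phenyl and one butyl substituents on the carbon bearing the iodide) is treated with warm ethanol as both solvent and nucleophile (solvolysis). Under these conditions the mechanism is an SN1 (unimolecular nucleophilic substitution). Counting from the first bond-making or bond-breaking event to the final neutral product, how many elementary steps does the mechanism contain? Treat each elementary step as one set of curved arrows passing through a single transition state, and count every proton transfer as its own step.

Step 1: Unassisted departure of I⁻ (taking the C–I bonding pair) generates a secondary carbocation.
(No 1,2-shift: no single shift to an adjacent carbon would give a more stable cation.)
Step 2: CH3CH2OH donates an oxygen lone pair into the empty p orbital of the cation, giving a protonated ether (an oxonium ion).
Step 3: A second solvent molecule removes the proton on oxygen, giving the neutral ether product.
Total: 3 elementary steps.

3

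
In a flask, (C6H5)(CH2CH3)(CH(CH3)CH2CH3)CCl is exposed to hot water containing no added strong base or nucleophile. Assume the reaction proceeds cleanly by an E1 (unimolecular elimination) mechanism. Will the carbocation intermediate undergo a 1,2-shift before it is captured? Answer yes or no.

no

The first-formed carbocation is tertiary.
No single 1,2-shift to an adjacent carbon would produce a more-substituted cation than the one already present, so no rearrangement occurs.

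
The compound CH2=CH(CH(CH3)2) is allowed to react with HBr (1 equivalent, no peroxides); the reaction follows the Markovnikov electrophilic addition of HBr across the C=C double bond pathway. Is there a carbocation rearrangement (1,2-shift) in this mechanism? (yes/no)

The first-formed carbocation is secondary.
The adjacent isopropyl carbon already bears 2 other carbon substituents and has a hydrogen to migrate; after a 1,2-hydride shift from that carbon the positive charge sits on a tertiary centre.
Tertiary is more stable than secondary, so the shift occurs.

yes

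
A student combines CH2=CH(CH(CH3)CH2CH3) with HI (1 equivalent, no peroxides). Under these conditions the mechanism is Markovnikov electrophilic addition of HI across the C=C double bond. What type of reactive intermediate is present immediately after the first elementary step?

secondary carbocation

Step 1: Electrophilic addition begins with the π(C=C) electrons forming a bond to the proton of HI. Following Markovnikov's rule, the resulting cation is secondary. The H–I bond breaks heterolytically, releasing I⁻.
After step 1 the species present is a secondary carbocation.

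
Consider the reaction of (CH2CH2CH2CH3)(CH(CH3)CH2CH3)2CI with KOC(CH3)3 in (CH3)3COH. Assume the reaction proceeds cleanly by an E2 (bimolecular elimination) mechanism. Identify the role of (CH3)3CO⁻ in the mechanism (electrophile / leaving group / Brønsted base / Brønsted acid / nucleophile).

Brønsted base

Step 1: Concerted anti-periplanar elimination: (CH3)3CO⁻ abstracts a β-H while I⁻ leaves, and the C–H electrons become the new C=C π bond — all in a single transition state.
(CH3)3CO⁻ accepts a proton in a proton-transfer step — a Brønsted base.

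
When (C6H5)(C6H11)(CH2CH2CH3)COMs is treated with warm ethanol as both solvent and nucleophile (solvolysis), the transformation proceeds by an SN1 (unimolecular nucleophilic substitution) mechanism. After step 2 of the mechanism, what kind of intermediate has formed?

Step 1: Unassisted departure of MsO⁻ (taking the C–O bonding pair) generates a tertiary carbocation.
Step 2: A lone pair on the oxygen of CH3CH2OH attacks the carbocation, forming a new C–O σ-bond and an oxonium ion.
After step 2 the species present is an oxonium ion.

oxonium ion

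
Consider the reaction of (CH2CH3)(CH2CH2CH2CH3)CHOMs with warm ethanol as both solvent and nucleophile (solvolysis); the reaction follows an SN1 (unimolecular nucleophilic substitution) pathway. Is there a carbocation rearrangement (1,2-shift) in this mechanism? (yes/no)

no

The first-formed carbocation is secondary.
No single 1,2-shift to an adjacent carbon would produce a more-substituted cation than the one already present, so no rearrangement occurs.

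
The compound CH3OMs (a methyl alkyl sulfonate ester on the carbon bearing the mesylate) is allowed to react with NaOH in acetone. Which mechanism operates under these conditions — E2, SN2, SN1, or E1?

Conditions: a methyl substrate with a strong nucleophile in the polar aprotic solvent acetone.
These conditions are the textbook signature of the SN2 pathway.
An unhindered substrate with a strong nucleophile in a polar aprotic solvent favours one-step backside displacement.

SN2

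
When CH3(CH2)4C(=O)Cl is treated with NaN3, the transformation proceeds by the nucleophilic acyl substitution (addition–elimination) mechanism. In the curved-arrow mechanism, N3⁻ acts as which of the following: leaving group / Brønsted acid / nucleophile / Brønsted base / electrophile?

Step 1: N3⁻ adds to the carbonyl carbon; the C=O π electrons shift onto oxygen and a tetrahedral alkoxide intermediate forms.
N3⁻ donates an electron pair to form a new σ-bond to carbon — it is the nucleophile.

nucleophile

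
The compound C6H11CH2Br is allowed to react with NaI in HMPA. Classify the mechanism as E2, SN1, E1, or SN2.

SN2

Conditions: a primary substrate with a strong nucleophile in the polar aprotic solvent HMPA.
These conditions are the textbook signature of the SN2 pathway.
An unhindered substrate with a strong nucleophile in a polar aprotic solvent favours one-step backside displacement.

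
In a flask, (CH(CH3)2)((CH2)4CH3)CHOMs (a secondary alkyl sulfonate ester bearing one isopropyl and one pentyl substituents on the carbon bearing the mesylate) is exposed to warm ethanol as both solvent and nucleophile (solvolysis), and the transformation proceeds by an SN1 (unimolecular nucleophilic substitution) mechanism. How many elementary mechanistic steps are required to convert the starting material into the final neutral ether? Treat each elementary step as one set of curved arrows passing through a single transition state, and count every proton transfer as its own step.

Step 1: Ionisation: the C–O σ-bond cleaves heterolytically; both bonding electrons depart with MsO⁻, leaving a secondary carbocation at the α-carbon.
Step 2: A hydride (H with its bonding pair) migrates from the adjacent isopropyl carbon to the cationic centre — a 1,2-hydride shift — upgrading the secondary cation to a tertiary one.
Step 3: A lone pair on the oxygen of CH3CH2OH attacks the carbocation, forming a new C–O σ-bond and an oxonium ion.
Step 4: Proton transfer from the O–H of the oxonium ion to a solvent molecule delivers the neutral ether.
Total: 4 elementary steps.

4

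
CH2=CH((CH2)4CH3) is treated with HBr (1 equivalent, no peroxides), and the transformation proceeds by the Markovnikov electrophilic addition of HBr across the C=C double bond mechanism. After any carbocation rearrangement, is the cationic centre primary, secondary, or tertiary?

Step 1: The π electrons of the C=C bond attack a proton of HBr; Markovnikov addition places the new C–H on the less-substituted alkene carbon, so the positive charge ends up on the more-substituted carbon — a secondary carbocation. The H–Br bond breaks heterolytically, releasing Br⁻.
No single 1,2-shift to an adjacent carbon would give a more-substituted cation, so no rearrangement occurs.

secondary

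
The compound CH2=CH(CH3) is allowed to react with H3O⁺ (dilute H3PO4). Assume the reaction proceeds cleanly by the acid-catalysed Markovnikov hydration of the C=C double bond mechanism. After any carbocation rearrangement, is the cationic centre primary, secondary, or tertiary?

secondary

Step 1: Electrophilic addition begins with the π(C=C) electrons forming a bond to the proton of H3O⁺. Following Markovnikov's rule, the resulting cation is secondary. H2O is released.
No single 1,2-shift to an adjacent carbon would give a more-substituted cation, so no rearrangement occurs.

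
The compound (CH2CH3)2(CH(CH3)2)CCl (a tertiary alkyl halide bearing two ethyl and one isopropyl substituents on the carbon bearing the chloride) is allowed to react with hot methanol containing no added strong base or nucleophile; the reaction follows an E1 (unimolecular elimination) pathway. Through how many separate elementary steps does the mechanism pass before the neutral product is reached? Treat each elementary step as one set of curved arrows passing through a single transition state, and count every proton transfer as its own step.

2

Step 1: Ionisation: the C–Cl σ-bond cleaves heterolytically; both bonding electrons depart with Cl⁻, leaving a tertiary carbocation at the α-carbon.
(No 1,2-shift: no single shift to an adjacent carbon would give a more stable cation.)
Step 2: Loss of a β-proton to a methanol molecule of the solvent: the C–H bonding pair collapses toward the cationic carbon to form the C=C π bond, yielding the alkene.
Total: 2 elementary steps.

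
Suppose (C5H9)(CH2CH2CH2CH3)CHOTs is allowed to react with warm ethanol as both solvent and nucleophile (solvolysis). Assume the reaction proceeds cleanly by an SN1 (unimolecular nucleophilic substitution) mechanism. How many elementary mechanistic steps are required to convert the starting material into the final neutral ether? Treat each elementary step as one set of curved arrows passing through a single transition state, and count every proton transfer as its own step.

Step 1: The C–O bond breaks with both electrons going to the tosylate; TsO⁻ leaves and a secondary carbocation remains.
Step 2: A 1,2-hydride shift from the adjacent cyclopentyl carbon moves the positive charge from the secondary centre to an adjacent carbon, generating a more stable tertiary carbocation.
Step 3: Nucleophilic capture: the oxygen of CH3CH2OH bonds to the cationic carbon, producing an oxonium-ion intermediate.
Step 4: Deprotonation of the oxonium oxygen by solvent ethanol yields the neutral ether.
Total: 4 elementary steps.

4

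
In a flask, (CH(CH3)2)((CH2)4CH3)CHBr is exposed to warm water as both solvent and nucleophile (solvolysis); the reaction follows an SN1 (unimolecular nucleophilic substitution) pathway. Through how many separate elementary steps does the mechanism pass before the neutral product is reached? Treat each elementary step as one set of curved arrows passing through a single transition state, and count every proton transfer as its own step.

4

Step 1: The C–Br bond breaks with both electrons going to the bromide; Br⁻ leaves and a secondary carbocation remains.
Step 2: A 1,2-hydride shift from the adjacent isopropyl carbon moves the positive charge from the secondary centre to an adjacent carbon, generating a more stable tertiary carbocation.
Step 3: Nucleophilic capture: the oxygen of H2O bonds to the cationic carbon, producing an oxonium-ion intermediate.
Step 4: Deprotonation of the oxonium oxygen by solvent water yields the neutral alcohol.
Total: 4 elementary steps.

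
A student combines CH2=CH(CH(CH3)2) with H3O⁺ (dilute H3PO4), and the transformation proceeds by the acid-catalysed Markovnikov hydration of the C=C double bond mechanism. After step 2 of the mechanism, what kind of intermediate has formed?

Step 1: Electrophilic addition begins with the π(C=C) electrons forming a bond to the proton of H3O⁺. Following Markovnikov's rule, the resulting cation is secondary. H2O is released.
Step 2: A hydride (H with its bonding pair) migrates from the adjacent isopropyl carbon to the cationic centre — a 1,2-hydride shift — upgrading the secondary cation to a tertiary one.
After step 2 the species present is a tertiary carbocation.

tertiary carbocation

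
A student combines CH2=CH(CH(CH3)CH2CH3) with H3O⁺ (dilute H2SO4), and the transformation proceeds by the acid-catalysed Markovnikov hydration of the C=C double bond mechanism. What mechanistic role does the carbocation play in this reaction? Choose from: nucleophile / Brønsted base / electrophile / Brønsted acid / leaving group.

Step 3: Water acts as the nucleophile: an oxygen lone pair bonds to the cationic carbon, giving an oxonium-ion intermediate.
The carbocation accepts an electron pair into an empty or π* orbital — it is the electrophile.

electrophile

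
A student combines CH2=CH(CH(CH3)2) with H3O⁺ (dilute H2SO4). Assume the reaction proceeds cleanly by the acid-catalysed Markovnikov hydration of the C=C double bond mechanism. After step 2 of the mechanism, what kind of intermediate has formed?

Step 1: Protonation of the alkene by H3O⁺: the π bond acts as the nucleophile and picks up H⁺, giving the more stable (Markovnikov) secondary carbocation. H2O is released.
Step 2: Carbocation rearrangement: a 1,2-hydride shift from the adjacent isopropyl carbon converts the initially-formed secondary cation into the more stable tertiary cation.
After step 2 the species present is a tertiary carbocation.

tertiary carbocation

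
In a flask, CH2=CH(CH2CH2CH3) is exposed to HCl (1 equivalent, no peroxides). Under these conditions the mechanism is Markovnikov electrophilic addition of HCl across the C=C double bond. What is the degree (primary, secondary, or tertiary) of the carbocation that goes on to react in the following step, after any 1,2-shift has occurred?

secondary

Step 1: Electrophilic addition begins with the π(C=C) electrons forming a bond to the proton of HCl. Following Markovnikov's rule, the resulting cation is secondary. The H–Cl bond breaks heterolytically, releasing Cl⁻.
No single 1,2-shift to an adjacent carbon would give a more-substituted cation, so no rearrangement occurs.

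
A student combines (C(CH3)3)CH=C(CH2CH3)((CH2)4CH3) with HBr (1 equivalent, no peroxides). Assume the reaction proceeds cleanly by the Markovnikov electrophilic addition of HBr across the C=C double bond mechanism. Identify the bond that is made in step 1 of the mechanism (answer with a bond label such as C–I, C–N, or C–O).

C–H

Step 1: Electrophilic addition begins with the π(C=C) electrons forming a bond to the proton of HBr. Following Markovnikov's rule, the resulting cation is tertiary. The H–Br bond breaks heterolytically, releasing Br⁻.
The bond formed in this step is the C–H bond.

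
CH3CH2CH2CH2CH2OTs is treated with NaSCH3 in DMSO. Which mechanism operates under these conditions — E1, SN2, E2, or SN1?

SN2

Conditions: a primary substrate with a strong nucleophile in the polar aprotic solvent DMSO.
These conditions are the textbook signature of the SN2 pathway.
An unhindered substrate with a strong nucleophile in a polar aprotic solvent favours one-step backside displacement.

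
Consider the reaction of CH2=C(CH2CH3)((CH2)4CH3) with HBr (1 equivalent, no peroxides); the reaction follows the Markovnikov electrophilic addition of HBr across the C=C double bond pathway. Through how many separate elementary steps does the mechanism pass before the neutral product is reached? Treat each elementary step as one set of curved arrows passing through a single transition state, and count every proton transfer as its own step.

Step 1: Protonation of the alkene by HBr: the π bond acts as the nucleophile and picks up H⁺, giving the more stable (Markovnikov) tertiary carbocation. The H–Br bond breaks heterolytically, releasing Br⁻.
(No 1,2-shift: no single shift to an adjacent carbon would give a more stable cation.)
Step 2: Nucleophilic attack by Br⁻ on the carbocation completes the addition, giving R–Br.
Total: 2 elementary steps.

2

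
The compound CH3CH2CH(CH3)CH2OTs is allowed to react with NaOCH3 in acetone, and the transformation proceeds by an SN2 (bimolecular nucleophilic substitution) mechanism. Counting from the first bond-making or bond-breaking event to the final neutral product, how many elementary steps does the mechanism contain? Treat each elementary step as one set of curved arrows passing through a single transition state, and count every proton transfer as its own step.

Step 1: The methoxide nucleophile donates a lone pair from O to the α-carbon in a backside attack; simultaneously the C–O σ-bond breaks and both of its electrons leave with TsO⁻. One concerted step with inversion of configuration.
Total: 1 elementary step.

1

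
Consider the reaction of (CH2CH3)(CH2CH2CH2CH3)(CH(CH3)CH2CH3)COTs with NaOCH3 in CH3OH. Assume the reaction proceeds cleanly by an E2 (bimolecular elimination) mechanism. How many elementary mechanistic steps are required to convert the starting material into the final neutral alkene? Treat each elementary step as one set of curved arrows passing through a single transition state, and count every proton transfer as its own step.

Step 1: The strong base CH3O⁻ removes a β-hydrogen; in the same concerted event the electrons of the breaking C–H bond form the new π(C=C) bond and the C–O σ-bond breaks, expelling TsO⁻. Anti-periplanar geometry; one transition state.
Total: 1 elementary step.

1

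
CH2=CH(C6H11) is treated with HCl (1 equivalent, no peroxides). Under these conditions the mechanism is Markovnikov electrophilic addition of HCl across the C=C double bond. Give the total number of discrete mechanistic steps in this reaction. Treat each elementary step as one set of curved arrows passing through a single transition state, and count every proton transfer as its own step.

Step 1: Electrophilic addition begins with the π(C=C) electrons forming a bond to the proton of HCl. Following Markovnikov's rule, the resulting cation is secondary. The H–Cl bond breaks heterolytically, releasing Cl⁻.
Step 2: A 1,2-hydride shift from the adjacent cyclohexyl carbon moves the positive charge from the secondary centre to an adjacent carbon, generating a more stable tertiary carbocation.
Step 3: The Cl⁻ anion donates a lone pair to the carbocation, forming the new C–Cl σ-bond and giving the neutral alkyl halide.
Total: 3 elementary steps.

3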